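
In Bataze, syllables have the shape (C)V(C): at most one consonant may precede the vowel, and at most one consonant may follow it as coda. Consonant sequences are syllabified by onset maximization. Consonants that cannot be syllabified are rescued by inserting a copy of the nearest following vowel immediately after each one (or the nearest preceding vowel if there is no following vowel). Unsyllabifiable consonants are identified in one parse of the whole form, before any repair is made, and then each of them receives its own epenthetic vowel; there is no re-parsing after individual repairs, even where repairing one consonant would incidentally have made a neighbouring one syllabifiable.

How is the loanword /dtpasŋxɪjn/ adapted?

Syllabifying with onset maximization leaves /d/, /t/, /ŋ/, /n/ stranded (at most one coda consonant is licensed; onsets are limited to one consonant).
Epenthesis after each stranded consonant: /d/ → /da/, /t/ → /ta/, /ŋ/ → /ŋɪ/, /n/ → /nɪ/.

datapasŋɪxɪjnɪ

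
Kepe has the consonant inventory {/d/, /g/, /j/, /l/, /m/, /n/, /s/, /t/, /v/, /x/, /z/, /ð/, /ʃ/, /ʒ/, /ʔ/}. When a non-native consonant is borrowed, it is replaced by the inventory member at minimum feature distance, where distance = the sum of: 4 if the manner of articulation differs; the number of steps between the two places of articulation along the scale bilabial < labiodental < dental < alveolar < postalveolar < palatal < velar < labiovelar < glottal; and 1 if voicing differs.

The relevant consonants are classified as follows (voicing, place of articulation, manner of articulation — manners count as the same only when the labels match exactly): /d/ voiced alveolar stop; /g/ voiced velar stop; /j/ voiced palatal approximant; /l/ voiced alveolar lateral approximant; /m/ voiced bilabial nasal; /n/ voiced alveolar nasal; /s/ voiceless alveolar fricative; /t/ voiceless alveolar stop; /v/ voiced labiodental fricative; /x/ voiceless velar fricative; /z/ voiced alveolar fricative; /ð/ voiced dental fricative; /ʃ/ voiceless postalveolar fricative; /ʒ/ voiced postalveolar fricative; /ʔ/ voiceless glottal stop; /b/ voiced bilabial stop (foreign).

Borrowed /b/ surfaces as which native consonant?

/d/ is closest: same manner (stop), place distance 3 (bilabial→alveolar), same voicing; total 3. Next closest is /m/ at distance 4.

d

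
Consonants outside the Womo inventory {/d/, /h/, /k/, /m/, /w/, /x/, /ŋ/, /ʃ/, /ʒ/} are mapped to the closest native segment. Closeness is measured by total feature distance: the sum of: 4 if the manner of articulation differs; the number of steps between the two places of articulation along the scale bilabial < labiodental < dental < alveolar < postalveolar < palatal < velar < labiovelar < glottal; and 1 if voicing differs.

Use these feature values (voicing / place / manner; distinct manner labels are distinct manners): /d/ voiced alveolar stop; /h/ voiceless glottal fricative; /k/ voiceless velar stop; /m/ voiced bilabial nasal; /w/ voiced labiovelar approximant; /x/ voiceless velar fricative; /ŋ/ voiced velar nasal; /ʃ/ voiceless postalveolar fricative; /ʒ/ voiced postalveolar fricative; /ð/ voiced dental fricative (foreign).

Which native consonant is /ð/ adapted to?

/ʒ/ is closest: same manner (fricative), place distance 2 (dental→postalveolar), same voicing; total 2. Next closest is /ʃ/ at distance 3.

ʒ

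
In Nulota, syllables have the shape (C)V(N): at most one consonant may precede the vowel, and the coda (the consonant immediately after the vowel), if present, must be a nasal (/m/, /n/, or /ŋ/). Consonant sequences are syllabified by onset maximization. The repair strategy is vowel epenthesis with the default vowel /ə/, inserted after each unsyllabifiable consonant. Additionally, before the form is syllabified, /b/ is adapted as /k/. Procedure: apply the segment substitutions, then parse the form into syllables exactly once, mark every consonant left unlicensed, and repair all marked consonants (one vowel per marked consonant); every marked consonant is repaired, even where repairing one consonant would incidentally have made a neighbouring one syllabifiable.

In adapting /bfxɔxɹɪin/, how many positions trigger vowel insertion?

3

After substitution the input is /kfxɔxɹɪin/.
The unsyllabifiable consonants are /k/, /f/, /x/; each receives one epenthetic vowel.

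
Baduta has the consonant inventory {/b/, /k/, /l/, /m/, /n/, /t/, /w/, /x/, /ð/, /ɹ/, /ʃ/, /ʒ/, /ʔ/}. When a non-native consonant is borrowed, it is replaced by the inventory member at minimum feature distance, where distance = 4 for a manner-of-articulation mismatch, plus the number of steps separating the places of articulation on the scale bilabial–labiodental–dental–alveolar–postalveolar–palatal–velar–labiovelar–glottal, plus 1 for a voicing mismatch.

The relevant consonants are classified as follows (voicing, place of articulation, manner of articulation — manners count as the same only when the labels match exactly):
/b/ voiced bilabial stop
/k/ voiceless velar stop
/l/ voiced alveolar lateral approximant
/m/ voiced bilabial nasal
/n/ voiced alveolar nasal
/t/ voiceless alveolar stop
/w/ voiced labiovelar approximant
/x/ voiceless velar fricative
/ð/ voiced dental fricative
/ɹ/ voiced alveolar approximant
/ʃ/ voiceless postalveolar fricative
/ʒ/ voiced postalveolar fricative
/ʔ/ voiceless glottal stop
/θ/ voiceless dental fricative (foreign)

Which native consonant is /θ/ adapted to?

/ð/ is closest: same manner (fricative), place distance 0 (dental→dental), voicing differs (+1); total 1. Next closest is /ʃ/ at distance 2.

ð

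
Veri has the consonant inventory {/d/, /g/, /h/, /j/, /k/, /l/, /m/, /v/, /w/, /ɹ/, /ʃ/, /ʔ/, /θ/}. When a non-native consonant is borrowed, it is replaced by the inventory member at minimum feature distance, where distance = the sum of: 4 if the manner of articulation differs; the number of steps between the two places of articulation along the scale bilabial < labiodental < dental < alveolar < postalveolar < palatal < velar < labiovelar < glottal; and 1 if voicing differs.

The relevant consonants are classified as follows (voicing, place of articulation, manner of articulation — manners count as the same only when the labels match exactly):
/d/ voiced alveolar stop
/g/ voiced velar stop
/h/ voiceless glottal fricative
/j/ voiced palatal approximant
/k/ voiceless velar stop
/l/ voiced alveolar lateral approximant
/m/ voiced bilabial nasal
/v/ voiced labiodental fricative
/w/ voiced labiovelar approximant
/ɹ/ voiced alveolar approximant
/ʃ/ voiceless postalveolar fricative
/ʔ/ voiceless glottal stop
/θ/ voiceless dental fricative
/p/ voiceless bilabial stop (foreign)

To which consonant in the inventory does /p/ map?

/d/ is closest: same manner (stop), place distance 3 (bilabial→alveolar), voicing differs (+1); total 4. Next closest is /m/ at distance 5.

d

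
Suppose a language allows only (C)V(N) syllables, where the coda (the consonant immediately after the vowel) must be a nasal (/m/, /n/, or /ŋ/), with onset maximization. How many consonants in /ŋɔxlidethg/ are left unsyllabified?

Under (C)V(N), the unsyllabifiable consonants are /x/, /t/, /h/, /g/ (only a nasal (/m/, /n/, or /ŋ/) is licensed in coda position; onsets are limited to one consonant).

4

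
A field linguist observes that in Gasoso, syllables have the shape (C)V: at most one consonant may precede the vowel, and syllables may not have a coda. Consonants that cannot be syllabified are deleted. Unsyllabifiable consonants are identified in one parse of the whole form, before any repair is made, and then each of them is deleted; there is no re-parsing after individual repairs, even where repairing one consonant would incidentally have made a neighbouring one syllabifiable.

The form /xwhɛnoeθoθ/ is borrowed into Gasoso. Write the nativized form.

Syllabifying with onset maximization leaves /x/, /w/, /θ/ stranded (no codas are permitted; onsets are limited to one consonant).
Each unlicensed consonant is deleted: /x/, /w/, /θ/.

hɛnoeθo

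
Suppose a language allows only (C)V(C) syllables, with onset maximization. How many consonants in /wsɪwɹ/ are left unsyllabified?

Under (C)V(C), the unsyllabifiable consonants are /w/, /ɹ/ (at most one coda consonant is licensed; onsets are limited to one consonant).

2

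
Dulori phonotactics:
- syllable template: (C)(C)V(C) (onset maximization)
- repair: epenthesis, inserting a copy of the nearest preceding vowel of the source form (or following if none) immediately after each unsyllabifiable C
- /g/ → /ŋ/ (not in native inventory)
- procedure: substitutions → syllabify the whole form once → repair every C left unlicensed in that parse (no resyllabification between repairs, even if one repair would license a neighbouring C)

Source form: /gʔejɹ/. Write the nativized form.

ŋʔejɹe

Substitution: /g/ → /ŋ/, giving /ŋʔejɹ/.
Under (C)(C)V(C), the unsyllabifiable consonants are /ɹ/ (at most one coda consonant is licensed; onsets may contain at most 2 consonants).
Epenthesis after each stranded consonant: /ɹ/ → /ɹe/.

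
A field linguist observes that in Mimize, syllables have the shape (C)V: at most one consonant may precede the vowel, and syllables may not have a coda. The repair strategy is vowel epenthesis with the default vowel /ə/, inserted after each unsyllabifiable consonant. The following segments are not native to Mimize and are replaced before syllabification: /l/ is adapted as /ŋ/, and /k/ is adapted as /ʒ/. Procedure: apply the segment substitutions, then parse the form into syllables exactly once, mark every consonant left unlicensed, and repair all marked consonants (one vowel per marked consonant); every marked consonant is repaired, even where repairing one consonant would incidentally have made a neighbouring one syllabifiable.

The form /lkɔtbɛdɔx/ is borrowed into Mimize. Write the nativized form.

ŋəʒɔtəbɛdɔxə

Substitution: /l/ → /ŋ/, /k/ → /ʒ/, giving /ŋʒɔtbɛdɔx/.
Syllabifying with onset maximization leaves /ŋ/, /t/, /x/ stranded (no codas are permitted; onsets are limited to one consonant).
Each unlicensed consonant becomes the onset of a new syllable: /ŋ/ → /ŋə/, /t/ → /tə/, /x/ → /xə/.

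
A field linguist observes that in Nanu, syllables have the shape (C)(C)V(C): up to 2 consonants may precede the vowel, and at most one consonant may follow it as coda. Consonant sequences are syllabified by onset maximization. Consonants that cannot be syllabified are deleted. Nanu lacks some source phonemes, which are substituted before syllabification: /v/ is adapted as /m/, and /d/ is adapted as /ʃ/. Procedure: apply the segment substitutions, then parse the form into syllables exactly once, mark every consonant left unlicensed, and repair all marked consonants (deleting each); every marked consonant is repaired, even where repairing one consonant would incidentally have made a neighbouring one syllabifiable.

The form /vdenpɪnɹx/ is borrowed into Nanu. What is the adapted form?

mʃenpɪn

Substitution: /v/ → /m/, /d/ → /ʃ/, giving /mʃenpɪnɹx/.
The consonants /ɹ/, /x/ cannot be parsed into a legal (C)(C)V(C) syllable (at most one coda consonant is licensed; onsets may contain at most 2 consonants).
Deletion applies to /ɹ/, /x/.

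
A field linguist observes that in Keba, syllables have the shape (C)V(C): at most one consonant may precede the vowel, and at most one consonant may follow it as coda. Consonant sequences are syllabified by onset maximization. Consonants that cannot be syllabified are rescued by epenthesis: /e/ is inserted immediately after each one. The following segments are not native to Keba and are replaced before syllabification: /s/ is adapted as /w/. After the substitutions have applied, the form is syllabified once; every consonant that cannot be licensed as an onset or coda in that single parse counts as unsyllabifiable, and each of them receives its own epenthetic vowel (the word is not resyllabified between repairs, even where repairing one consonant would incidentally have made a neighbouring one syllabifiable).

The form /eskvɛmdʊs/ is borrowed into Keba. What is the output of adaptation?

ewkevɛmdʊw

Substitution: /s/ → /w/, giving /ewkvɛmdʊw/.
Under (C)V(C), the unsyllabifiable consonants are /k/ (at most one coda consonant is licensed; onsets are limited to one consonant).
Each unlicensed consonant becomes the onset of a new syllable: /k/ → /ke/.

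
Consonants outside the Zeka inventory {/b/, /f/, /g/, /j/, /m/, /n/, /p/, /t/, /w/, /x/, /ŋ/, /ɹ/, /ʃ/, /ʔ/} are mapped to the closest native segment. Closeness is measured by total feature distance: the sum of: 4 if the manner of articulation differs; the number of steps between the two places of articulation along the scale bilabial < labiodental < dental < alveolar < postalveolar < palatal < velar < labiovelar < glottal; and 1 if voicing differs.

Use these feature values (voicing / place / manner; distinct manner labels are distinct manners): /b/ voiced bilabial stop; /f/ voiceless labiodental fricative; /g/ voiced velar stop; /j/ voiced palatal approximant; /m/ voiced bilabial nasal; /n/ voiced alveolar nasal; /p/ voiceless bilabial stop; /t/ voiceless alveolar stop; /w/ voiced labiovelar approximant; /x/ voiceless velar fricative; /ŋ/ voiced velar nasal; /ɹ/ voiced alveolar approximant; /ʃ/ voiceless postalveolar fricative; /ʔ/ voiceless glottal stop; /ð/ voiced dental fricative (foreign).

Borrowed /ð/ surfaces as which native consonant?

/f/ is closest: same manner (fricative), place distance 1 (dental→labiodental), voicing differs (+1); total 2. Next closest is /ʃ/ at distance 3.

f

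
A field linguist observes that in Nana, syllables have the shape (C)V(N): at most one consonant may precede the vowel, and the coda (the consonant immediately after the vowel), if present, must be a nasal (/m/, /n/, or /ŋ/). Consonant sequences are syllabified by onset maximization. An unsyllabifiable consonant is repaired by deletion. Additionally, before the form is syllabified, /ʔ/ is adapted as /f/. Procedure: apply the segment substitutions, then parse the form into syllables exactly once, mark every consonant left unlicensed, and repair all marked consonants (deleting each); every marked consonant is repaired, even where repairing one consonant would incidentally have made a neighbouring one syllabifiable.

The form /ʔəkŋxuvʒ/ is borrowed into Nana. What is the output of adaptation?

fəxu

Substitution: /ʔ/ → /f/, giving /fəkŋxuvʒ/.
The consonants /k/, /ŋ/, /v/, /ʒ/ cannot be parsed into a legal (C)V(N) syllable (only a nasal (/m/, /n/, or /ŋ/) is licensed in coda position; onsets are limited to one consonant).
Deleting the stranded consonants removes /k/, /ŋ/, /v/, /ʒ/.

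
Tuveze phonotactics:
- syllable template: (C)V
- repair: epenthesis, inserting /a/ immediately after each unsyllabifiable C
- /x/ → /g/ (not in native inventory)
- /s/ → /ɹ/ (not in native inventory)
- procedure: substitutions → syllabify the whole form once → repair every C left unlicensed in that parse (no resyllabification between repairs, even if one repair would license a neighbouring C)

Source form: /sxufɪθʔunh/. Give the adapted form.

Substitution: /s/ → /ɹ/, /x/ → /g/, giving /ɹgufɪθʔunh/.
Under (C)V, the unsyllabifiable consonants are /ɹ/, /θ/, /n/, /h/ (no codas are permitted; onsets are limited to one consonant).
Each unlicensed consonant becomes the onset of a new syllable: /ɹ/ → /ɹa/, /θ/ → /θa/, /n/ → /na/, /h/ → /ha/.

ɹagufɪθaʔunaha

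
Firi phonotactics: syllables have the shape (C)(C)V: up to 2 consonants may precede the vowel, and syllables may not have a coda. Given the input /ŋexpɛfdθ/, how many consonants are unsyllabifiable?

3

Syllabifying with onset maximization leaves /f/, /d/, /θ/ stranded (no codas are permitted; onsets may contain at most 2 consonants).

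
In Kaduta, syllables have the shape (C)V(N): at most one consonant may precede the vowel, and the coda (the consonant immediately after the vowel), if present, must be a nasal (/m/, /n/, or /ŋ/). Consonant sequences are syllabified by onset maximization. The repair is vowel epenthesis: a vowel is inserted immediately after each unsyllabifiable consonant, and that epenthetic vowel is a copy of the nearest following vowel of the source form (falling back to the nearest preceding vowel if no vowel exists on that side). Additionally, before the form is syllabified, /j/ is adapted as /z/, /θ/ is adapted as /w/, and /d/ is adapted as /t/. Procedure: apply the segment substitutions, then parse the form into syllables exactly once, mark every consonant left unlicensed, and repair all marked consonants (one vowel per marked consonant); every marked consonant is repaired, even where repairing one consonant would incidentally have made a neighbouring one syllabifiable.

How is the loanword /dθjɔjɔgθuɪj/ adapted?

Substitution: /d/ → /t/, /θ/ → /w/, /j/ → /z/, giving /twzɔzɔgwuɪz/.
Under (C)V(N), the unsyllabifiable consonants are /t/, /w/, /g/, /z/ (only a nasal (/m/, /n/, or /ŋ/) is licensed in coda position; onsets are limited to one consonant).
Each unlicensed consonant becomes the onset of a new syllable: /t/ → /tɔ/, /w/ → /wɔ/, /g/ → /gu/, /z/ → /zɪ/.

tɔwɔzɔzɔguwuɪzɪ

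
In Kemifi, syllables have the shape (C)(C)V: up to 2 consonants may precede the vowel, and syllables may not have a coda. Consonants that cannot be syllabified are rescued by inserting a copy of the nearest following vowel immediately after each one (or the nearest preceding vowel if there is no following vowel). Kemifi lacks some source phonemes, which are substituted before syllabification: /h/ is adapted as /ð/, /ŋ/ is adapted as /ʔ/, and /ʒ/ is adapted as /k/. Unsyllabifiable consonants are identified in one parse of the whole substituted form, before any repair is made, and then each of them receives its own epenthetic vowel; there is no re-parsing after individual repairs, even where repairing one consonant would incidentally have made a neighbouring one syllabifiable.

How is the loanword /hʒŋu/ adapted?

Substitution: /h/ → /ð/, /ʒ/ → /k/, /ŋ/ → /ʔ/, giving /ðkʔu/.
The consonants /ð/ cannot be parsed into a legal (C)(C)V syllable (no codas are permitted; onsets may contain at most 2 consonants).
Inserting the epenthetic vowel yields /ð/ → /ðu/.

ðukʔu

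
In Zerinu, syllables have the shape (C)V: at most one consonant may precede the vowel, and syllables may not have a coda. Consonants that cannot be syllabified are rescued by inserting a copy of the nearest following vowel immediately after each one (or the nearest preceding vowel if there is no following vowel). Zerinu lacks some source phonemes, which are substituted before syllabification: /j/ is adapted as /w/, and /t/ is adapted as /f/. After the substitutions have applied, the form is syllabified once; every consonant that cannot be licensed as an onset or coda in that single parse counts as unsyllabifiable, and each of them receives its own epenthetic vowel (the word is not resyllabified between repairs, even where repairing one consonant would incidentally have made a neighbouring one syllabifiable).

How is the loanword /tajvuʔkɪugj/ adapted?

Substitution: /t/ → /f/, /j/ → /w/, giving /fawvuʔkɪugw/.
Under (C)V, the unsyllabifiable consonants are /w/, /ʔ/, /g/, /w/ (no codas are permitted; onsets are limited to one consonant).
Epenthesis after each stranded consonant: /w/ → /wu/, /ʔ/ → /ʔɪ/, /g/ → /gu/, /w/ → /wu/.

fawuvuʔɪkɪuguwu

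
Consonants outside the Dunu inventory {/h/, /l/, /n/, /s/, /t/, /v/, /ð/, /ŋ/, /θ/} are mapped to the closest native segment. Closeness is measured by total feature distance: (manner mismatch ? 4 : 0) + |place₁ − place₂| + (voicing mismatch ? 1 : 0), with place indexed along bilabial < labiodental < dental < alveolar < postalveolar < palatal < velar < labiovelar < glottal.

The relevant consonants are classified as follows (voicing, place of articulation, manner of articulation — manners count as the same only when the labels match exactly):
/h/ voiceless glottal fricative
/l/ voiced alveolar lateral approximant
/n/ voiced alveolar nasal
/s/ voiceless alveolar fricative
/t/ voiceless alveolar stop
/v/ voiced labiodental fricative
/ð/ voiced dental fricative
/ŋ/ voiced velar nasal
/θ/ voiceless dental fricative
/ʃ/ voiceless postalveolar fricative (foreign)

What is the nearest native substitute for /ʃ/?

/s/ is closest: same manner (fricative), place distance 1 (postalveolar→alveolar), same voicing; total 1. Next closest is /θ/ at distance 2.

s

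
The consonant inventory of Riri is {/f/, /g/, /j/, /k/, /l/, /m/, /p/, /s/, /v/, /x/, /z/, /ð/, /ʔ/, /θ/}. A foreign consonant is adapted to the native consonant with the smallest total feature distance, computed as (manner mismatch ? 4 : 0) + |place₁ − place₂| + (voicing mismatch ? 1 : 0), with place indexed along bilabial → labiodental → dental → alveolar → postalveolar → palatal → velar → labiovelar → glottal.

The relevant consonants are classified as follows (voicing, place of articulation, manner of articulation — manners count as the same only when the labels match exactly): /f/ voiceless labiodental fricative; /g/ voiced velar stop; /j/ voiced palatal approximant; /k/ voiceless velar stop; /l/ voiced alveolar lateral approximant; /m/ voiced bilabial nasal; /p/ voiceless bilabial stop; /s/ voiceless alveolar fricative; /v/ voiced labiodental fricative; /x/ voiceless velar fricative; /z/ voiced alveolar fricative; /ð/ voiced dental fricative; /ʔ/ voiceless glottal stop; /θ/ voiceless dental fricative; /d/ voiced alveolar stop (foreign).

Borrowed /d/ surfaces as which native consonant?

/g/ is closest: same manner (stop), place distance 3 (alveolar→velar), same voicing; total 3. Next closest is /k/ at distance 4.

g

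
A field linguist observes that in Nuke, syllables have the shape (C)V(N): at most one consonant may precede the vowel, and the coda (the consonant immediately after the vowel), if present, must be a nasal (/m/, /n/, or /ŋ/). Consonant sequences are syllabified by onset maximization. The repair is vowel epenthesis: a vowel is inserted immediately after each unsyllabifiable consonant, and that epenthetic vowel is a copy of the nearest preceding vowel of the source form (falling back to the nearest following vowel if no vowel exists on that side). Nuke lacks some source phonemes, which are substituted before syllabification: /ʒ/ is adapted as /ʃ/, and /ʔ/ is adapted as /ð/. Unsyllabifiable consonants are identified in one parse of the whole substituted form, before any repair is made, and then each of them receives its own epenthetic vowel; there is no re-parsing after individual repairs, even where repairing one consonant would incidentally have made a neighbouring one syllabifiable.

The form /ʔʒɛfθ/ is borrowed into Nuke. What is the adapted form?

Substitution: /ʔ/ → /ð/, /ʒ/ → /ʃ/, giving /ðʃɛfθ/.
Syllabifying with onset maximization leaves /ð/, /f/, /θ/ stranded (only a nasal (/m/, /n/, or /ŋ/) is licensed in coda position; onsets are limited to one consonant).
Each unlicensed consonant becomes the onset of a new syllable: /ð/ → /ðɛ/, /f/ → /fɛ/, /θ/ → /θɛ/.

ðɛʃɛfɛθɛ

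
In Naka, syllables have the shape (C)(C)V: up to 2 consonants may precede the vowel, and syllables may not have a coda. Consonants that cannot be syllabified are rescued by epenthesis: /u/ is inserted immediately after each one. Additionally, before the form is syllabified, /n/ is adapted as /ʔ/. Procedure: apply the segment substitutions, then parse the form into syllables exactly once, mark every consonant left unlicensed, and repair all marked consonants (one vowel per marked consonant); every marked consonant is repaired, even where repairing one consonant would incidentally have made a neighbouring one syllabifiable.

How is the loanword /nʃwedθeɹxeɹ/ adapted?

ʔuʃwedθeɹxeɹu

Substitution: /n/ → /ʔ/, giving /ʔʃwedθeɹxeɹ/.
Under (C)(C)V, the unsyllabifiable consonants are /ʔ/, /ɹ/ (no codas are permitted; onsets may contain at most 2 consonants).
Inserting the epenthetic vowel yields /ʔ/ → /ʔu/, /ɹ/ → /ɹu/.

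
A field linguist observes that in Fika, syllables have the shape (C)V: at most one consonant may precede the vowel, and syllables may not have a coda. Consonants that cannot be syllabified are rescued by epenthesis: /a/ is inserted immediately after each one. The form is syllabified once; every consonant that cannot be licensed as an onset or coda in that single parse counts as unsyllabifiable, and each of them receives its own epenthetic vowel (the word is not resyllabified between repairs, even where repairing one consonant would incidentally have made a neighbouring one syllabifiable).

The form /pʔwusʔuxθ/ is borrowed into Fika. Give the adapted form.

Syllabifying with onset maximization leaves /p/, /ʔ/, /s/, /x/, /θ/ stranded (no codas are permitted; onsets are limited to one consonant).
Epenthesis after each stranded consonant: /p/ → /pa/, /ʔ/ → /ʔa/, /s/ → /sa/, /x/ → /xa/, /θ/ → /θa/.

paʔawusaʔuxaθa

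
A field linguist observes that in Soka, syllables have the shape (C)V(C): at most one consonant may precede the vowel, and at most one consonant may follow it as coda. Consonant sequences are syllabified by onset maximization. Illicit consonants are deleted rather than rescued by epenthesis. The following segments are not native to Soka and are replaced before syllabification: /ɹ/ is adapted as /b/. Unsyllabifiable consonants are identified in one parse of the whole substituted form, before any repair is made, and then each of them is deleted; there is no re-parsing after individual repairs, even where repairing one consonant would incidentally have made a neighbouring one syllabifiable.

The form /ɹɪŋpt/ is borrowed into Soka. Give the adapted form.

Substitution: /ɹ/ → /b/, giving /bɪŋpt/.
Under (C)V(C), the unsyllabifiable consonants are /p/, /t/ (at most one coda consonant is licensed; onsets are limited to one consonant).
Deleting the stranded consonants removes /p/, /t/.

bɪŋ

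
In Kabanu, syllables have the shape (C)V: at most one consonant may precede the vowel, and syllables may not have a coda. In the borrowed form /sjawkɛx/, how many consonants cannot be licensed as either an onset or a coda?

3

Syllabifying with onset maximization leaves /s/, /w/, /x/ stranded (no codas are permitted; onsets are limited to one consonant).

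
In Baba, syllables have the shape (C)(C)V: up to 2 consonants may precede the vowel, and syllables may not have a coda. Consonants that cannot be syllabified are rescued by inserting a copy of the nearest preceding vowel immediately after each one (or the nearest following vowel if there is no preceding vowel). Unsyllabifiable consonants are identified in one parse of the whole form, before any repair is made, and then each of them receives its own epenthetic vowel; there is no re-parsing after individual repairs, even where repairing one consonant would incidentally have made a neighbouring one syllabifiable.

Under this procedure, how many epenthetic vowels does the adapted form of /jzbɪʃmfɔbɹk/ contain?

The unsyllabifiable consonants are /j/, /ʃ/, /b/, /ɹ/, /k/; each receives one epenthetic vowel.

5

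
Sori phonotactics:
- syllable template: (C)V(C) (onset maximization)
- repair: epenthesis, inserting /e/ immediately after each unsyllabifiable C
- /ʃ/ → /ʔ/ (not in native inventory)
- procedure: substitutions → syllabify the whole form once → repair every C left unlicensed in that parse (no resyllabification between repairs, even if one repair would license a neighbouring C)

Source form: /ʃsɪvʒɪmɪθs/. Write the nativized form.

Substitution: /ʃ/ → /ʔ/, giving /ʔsɪvʒɪmɪθs/.
Syllabifying with onset maximization leaves /ʔ/, /s/ stranded (at most one coda consonant is licensed; onsets are limited to one consonant).
Each unlicensed consonant becomes the onset of a new syllable: /ʔ/ → /ʔe/, /s/ → /se/.

ʔesɪvʒɪmɪθse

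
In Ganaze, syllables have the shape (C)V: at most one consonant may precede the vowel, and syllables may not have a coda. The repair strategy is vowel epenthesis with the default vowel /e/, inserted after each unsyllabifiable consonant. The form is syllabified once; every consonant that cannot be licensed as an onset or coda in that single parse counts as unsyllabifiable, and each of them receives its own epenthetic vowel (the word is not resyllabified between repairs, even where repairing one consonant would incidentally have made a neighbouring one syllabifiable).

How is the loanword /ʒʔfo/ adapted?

Under (C)V, the unsyllabifiable consonants are /ʒ/, /ʔ/ (no codas are permitted; onsets are limited to one consonant).
Each unlicensed consonant becomes the onset of a new syllable: /ʒ/ → /ʒe/, /ʔ/ → /ʔe/.

ʒeʔefo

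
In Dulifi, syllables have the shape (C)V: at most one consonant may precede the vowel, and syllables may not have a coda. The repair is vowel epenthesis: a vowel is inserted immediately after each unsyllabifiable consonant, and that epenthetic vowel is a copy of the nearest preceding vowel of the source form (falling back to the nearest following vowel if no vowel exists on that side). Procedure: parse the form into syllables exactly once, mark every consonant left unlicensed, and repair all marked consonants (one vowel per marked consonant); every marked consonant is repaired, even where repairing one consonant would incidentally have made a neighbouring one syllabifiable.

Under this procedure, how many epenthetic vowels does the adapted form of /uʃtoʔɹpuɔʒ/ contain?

4

The unsyllabifiable consonants are /ʃ/, /ʔ/, /ɹ/, /ʒ/; each receives one epenthetic vowel.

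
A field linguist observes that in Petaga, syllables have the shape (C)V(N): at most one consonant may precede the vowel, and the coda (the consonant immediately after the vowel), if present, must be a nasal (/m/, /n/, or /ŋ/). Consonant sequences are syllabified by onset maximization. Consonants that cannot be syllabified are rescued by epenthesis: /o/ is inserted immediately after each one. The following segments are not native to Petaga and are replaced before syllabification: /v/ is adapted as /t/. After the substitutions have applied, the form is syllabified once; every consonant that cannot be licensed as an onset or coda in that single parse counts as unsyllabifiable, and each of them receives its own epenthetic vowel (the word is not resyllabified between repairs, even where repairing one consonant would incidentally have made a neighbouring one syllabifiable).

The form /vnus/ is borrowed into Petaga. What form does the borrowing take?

tonuso

Substitution: /v/ → /t/, giving /tnus/.
Syllabifying with onset maximization leaves /t/, /s/ stranded (only a nasal (/m/, /n/, or /ŋ/) is licensed in coda position; onsets are limited to one consonant).
Epenthesis after each stranded consonant: /t/ → /to/, /s/ → /so/.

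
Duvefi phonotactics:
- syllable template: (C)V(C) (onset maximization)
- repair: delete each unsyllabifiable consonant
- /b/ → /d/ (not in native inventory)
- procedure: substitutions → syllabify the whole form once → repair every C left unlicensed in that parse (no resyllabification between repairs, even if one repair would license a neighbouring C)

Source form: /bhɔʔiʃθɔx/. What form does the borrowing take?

Substitution: /b/ → /d/, giving /dhɔʔiʃθɔx/.
Syllabifying with onset maximization leaves /d/ stranded (at most one coda consonant is licensed; onsets are limited to one consonant).
Deletion applies to /d/.

hɔʔiʃθɔx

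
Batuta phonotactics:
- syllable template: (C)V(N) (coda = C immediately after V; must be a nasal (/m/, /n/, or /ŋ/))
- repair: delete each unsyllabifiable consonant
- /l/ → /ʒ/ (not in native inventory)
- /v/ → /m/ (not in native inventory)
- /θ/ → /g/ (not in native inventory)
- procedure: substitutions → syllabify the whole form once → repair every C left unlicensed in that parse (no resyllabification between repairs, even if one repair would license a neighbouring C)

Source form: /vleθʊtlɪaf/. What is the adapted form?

Substitution: /v/ → /m/, /l/ → /ʒ/, /θ/ → /g/, giving /mʒegʊtʒɪaf/.
Syllabifying with onset maximization leaves /m/, /t/, /f/ stranded (only a nasal (/m/, /n/, or /ŋ/) is licensed in coda position; onsets are limited to one consonant).
Each unlicensed consonant is deleted: /m/, /t/, /f/.

ʒegʊʒɪa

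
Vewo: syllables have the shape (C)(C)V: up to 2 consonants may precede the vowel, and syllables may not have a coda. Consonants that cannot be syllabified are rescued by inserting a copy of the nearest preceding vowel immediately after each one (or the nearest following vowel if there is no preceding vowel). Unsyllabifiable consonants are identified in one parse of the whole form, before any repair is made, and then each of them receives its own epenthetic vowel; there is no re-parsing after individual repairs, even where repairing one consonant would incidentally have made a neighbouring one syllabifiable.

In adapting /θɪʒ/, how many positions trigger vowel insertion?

The unsyllabifiable consonants are /ʒ/; each receives one epenthetic vowel.

1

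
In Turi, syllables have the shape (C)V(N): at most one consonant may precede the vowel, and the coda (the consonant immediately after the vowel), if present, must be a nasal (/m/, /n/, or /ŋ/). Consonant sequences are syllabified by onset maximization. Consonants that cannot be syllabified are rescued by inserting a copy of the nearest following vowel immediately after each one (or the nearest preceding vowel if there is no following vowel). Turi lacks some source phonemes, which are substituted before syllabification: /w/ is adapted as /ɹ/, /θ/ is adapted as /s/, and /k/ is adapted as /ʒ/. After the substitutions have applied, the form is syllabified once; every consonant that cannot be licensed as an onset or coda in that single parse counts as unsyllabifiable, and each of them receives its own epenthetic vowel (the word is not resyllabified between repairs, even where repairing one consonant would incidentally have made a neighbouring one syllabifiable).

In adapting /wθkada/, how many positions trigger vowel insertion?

2

After substitution the input is /ɹsʒada/.
The unsyllabifiable consonants are /ɹ/, /s/; each receives one epenthetic vowel.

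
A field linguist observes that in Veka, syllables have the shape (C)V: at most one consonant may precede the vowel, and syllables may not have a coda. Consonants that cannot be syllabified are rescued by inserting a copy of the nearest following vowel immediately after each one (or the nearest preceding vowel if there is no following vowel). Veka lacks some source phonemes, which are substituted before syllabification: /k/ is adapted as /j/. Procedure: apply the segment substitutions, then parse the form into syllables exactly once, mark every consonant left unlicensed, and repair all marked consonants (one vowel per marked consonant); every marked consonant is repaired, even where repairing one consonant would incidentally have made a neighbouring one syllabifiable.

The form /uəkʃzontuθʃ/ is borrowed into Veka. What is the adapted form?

Substitution: /k/ → /j/, giving /uəjʃzontuθʃ/.
The consonants /j/, /ʃ/, /n/, /θ/, /ʃ/ cannot be parsed into a legal (C)V syllable (no codas are permitted; onsets are limited to one consonant).
Each unlicensed consonant becomes the onset of a new syllable: /j/ → /jo/, /ʃ/ → /ʃo/, /n/ → /nu/, /θ/ → /θu/, /ʃ/ → /ʃu/.

uəjoʃozonutuθuʃu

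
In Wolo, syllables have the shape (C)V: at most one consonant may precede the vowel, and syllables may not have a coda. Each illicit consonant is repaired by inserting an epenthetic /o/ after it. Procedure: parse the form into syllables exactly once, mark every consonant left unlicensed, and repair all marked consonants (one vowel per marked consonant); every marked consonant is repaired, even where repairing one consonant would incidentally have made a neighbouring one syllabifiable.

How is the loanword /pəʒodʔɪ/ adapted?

The consonants /d/ cannot be parsed into a legal (C)V syllable (no codas are permitted; onsets are limited to one consonant).
Epenthesis after each stranded consonant: /d/ → /do/.

pəʒodoʔɪ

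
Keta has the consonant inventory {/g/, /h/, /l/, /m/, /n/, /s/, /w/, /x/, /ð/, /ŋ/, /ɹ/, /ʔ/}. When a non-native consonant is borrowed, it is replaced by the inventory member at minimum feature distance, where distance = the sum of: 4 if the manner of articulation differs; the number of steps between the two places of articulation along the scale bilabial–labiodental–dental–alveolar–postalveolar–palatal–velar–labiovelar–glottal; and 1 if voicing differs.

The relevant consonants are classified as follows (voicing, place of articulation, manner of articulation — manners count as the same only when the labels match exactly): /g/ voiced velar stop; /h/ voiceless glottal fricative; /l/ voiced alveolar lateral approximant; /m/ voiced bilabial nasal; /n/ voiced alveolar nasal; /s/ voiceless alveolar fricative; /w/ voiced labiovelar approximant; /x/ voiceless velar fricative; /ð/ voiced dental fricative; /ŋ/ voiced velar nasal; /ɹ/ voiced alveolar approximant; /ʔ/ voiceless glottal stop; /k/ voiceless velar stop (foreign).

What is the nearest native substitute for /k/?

g

/g/ is closest: same manner (stop), place distance 0 (velar→velar), voicing differs (+1); total 1. Next closest is /ʔ/ at distance 2.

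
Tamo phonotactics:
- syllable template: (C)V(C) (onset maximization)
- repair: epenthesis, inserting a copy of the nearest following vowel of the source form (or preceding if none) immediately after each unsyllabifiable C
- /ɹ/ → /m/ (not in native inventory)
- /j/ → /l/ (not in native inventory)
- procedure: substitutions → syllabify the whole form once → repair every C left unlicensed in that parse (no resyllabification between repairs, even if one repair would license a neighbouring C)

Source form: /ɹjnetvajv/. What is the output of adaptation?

Substitution: /ɹ/ → /m/, /j/ → /l/, giving /mlnetvalv/.
Under (C)V(C), the unsyllabifiable consonants are /m/, /l/, /v/ (at most one coda consonant is licensed; onsets are limited to one consonant).
Epenthesis after each stranded consonant: /m/ → /me/, /l/ → /le/, /v/ → /va/.

melenetvalva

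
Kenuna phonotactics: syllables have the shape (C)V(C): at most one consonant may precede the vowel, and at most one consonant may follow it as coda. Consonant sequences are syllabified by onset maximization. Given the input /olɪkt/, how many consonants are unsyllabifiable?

Syllabifying with onset maximization leaves /t/ stranded (at most one coda consonant is licensed; onsets are limited to one consonant).

1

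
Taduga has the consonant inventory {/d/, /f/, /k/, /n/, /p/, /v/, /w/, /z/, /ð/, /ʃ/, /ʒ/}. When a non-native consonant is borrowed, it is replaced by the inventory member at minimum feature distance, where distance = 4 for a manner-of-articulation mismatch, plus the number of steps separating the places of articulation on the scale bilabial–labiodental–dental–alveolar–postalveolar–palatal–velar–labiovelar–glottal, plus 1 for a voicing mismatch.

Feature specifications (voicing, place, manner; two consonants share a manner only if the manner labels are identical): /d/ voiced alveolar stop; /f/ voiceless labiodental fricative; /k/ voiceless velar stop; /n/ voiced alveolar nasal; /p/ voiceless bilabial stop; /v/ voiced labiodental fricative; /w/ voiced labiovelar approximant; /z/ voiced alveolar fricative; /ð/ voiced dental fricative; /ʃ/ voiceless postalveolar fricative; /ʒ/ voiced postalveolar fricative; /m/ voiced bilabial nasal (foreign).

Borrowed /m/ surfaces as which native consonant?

/n/ is closest: same manner (nasal), place distance 3 (bilabial→alveolar), same voicing; total 3. Next closest is /p/ at distance 5.

n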